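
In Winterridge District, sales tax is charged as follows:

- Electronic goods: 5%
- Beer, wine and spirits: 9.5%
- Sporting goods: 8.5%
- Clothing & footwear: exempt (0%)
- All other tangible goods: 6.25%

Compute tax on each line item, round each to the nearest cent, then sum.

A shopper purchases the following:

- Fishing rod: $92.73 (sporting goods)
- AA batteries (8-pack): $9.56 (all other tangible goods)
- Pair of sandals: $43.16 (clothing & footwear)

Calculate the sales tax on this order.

Fishing rod $92.73: sporting goods → 8.5% → $7.88
AA batteries (8-pack) $9.56: all other tangible goods → 6.25% → $0.60
Pair of sandals $43.16: clothing & footwear → 0% → $0.00
Total tax = $7.88 + $0.60 = $8.48

$8.48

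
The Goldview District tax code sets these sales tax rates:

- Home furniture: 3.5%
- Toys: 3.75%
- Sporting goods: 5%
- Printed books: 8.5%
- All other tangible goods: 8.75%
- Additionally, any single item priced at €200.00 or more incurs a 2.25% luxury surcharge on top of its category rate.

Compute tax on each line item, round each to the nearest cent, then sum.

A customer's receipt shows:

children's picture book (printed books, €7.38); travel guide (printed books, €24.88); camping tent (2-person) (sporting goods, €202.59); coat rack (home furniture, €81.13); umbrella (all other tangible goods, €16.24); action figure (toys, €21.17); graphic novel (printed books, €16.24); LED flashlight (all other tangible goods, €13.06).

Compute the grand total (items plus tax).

Children's picture book €7.38: printed books → 8.5% → €0.63
Travel guide €24.88: printed books → 8.5% → €2.11
Camping tent (2-person) €202.59: sporting goods → 5% + 2.25% surcharge = 7.25% → €14.69
Coat rack €81.13: home furniture → 3.5% → €2.84
Umbrella €16.24: all other tangible goods → 8.75% → €1.42
Action figure €21.17: toys → 3.75% → €0.79
Graphic novel €16.24: printed books → 8.5% → €1.38
LED flashlight €13.06: all other tangible goods → 8.75% → €1.14
Subtotal = €382.69; tax = €25.00; total due = €407.69

€407.69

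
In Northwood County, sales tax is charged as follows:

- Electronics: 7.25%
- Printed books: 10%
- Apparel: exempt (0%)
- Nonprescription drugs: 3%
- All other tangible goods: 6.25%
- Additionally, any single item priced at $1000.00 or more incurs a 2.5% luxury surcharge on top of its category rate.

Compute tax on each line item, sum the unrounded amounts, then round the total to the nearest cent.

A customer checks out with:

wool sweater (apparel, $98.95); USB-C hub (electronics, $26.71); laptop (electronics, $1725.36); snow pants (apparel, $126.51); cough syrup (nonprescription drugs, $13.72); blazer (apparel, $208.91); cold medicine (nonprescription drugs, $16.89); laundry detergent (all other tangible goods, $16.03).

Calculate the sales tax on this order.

$172.08

Wool sweater $98.95: apparel → 0% → $0.00
USB-C hub $26.71: electronics → 7.25% → $1.936475
Laptop $1725.36: electronics → 7.25% + 2.5% surcharge = 9.75% → $168.2226
Snow pants $126.51: apparel → 0% → $0.00
Cough syrup $13.72: nonprescription drugs → 3% → $0.4116
Blazer $208.91: apparel → 0% → $0.00
Cold medicine $16.89: nonprescription drugs → 3% → $0.5067
Laundry detergent $16.03: all other tangible goods → 6.25% → $1.001875
Unrounded tax sum = $172.07925 → $172.08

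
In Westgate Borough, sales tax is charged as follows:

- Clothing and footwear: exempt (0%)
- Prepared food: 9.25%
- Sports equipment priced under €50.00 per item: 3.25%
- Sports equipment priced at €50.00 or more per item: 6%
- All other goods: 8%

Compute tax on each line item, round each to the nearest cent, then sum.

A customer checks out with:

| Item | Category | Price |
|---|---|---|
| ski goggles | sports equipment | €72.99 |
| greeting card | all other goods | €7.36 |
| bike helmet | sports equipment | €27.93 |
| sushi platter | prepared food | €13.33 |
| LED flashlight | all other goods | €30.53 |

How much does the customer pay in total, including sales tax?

€161.69

Ski goggles €72.99: sports equipment, €50.00 or more → 6% → €4.38
Greeting card €7.36: all other goods → 8% → €0.59
Bike helmet €27.93: sports equipment, under €50.00 → 3.25% → €0.91
Sushi platter €13.33: prepared food → 9.25% → €1.23
LED flashlight €30.53: all other goods → 8% → €2.44
Subtotal = €152.14; tax = €9.55; total due = €161.69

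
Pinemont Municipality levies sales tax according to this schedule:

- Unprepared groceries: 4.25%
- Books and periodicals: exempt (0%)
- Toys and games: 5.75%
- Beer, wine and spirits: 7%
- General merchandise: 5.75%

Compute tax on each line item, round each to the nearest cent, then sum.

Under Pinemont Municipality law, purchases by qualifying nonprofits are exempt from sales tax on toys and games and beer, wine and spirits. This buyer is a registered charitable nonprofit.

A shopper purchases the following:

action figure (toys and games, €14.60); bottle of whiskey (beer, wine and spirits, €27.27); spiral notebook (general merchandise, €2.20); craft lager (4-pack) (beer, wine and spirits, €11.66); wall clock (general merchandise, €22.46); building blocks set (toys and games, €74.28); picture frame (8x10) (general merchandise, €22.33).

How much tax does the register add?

Action figure €14.60: toys and games, buyer-exempt → 0% → €0.00
Bottle of whiskey €27.27: beer, wine and spirits, buyer-exempt → 0% → €0.00
Spiral notebook €2.20: general merchandise → 5.75% → €0.13
Craft lager (4-pack) €11.66: beer, wine and spirits, buyer-exempt → 0% → €0.00
Wall clock €22.46: general merchandise → 5.75% → €1.29
Building blocks set €74.28: toys and games, buyer-exempt → 0% → €0.00
Picture frame (8x10) €22.33: general merchandise → 5.75% → €1.28
Total tax = €0.13 + €1.29 + €1.28 = €2.70

€2.70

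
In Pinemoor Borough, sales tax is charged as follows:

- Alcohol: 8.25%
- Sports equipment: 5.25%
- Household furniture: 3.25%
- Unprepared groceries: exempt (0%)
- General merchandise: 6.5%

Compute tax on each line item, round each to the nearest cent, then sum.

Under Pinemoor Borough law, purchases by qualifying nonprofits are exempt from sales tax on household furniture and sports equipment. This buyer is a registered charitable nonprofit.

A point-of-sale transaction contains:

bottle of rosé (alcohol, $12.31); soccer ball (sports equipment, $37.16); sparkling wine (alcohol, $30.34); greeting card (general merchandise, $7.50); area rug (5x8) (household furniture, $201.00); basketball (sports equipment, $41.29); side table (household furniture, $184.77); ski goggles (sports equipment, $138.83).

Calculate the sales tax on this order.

$4.01

Bottle of rosé $12.31: alcohol → 8.25% → $1.02
Soccer ball $37.16: sports equipment, buyer-exempt → 0% → $0.00
Sparkling wine $30.34: alcohol → 8.25% → $2.50
Greeting card $7.50: general merchandise → 6.5% → $0.49
Area rug (5x8) $201.00: household furniture, buyer-exempt → 0% → $0.00
Basketball $41.29: sports equipment, buyer-exempt → 0% → $0.00
Side table $184.77: household furniture, buyer-exempt → 0% → $0.00
Ski goggles $138.83: sports equipment, buyer-exempt → 0% → $0.00
Total tax = $1.02 + $2.50 + $0.49 = $4.01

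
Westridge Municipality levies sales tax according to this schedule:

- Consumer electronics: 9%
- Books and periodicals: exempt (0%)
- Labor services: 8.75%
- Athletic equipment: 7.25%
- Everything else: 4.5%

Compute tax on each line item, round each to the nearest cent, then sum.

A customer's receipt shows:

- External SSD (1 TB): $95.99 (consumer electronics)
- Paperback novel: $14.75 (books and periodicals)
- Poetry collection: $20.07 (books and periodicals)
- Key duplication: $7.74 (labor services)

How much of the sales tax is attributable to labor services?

$0.68

Key duplication $7.74: labor services → 8.75% → $0.68
Tax on labor services = $0.68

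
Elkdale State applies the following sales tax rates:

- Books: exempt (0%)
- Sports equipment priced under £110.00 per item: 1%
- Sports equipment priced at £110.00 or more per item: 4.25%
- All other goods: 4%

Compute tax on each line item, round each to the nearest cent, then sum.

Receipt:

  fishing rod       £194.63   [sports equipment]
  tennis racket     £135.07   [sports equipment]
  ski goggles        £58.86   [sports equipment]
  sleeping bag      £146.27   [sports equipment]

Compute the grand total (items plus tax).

£555.65

Fishing rod £194.63: sports equipment, £110.00 or more → 4.25% → £8.27
Tennis racket £135.07: sports equipment, £110.00 or more → 4.25% → £5.74
Ski goggles £58.86: sports equipment, under £110.00 → 1% → £0.59
Sleeping bag £146.27: sports equipment, £110.00 or more → 4.25% → £6.22
Subtotal = £534.83; tax = £20.82; total due = £555.65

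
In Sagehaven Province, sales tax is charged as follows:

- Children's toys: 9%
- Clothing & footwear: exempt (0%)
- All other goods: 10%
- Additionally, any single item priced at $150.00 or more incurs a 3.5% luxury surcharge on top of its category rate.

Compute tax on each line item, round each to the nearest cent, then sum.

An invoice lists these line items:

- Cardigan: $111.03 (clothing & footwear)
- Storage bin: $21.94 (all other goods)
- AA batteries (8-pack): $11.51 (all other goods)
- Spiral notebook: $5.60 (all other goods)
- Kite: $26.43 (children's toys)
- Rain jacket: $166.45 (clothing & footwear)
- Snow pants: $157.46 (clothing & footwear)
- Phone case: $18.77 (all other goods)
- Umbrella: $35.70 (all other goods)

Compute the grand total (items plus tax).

$577.96

Cardigan $111.03: clothing & footwear → 0% → $0.00
Storage bin $21.94: all other goods → 10% → $2.19
AA batteries (8-pack) $11.51: all other goods → 10% → $1.15
Spiral notebook $5.60: all other goods → 10% → $0.56
Kite $26.43: children's toys → 9% → $2.38
Rain jacket $166.45: clothing & footwear → 0% + 3.5% surcharge = 3.5% → $5.83
Snow pants $157.46: clothing & footwear → 0% + 3.5% surcharge = 3.5% → $5.51
Phone case $18.77: all other goods → 10% → $1.88
Umbrella $35.70: all other goods → 10% → $3.57
Subtotal = $554.89; tax = $23.07; total due = $577.96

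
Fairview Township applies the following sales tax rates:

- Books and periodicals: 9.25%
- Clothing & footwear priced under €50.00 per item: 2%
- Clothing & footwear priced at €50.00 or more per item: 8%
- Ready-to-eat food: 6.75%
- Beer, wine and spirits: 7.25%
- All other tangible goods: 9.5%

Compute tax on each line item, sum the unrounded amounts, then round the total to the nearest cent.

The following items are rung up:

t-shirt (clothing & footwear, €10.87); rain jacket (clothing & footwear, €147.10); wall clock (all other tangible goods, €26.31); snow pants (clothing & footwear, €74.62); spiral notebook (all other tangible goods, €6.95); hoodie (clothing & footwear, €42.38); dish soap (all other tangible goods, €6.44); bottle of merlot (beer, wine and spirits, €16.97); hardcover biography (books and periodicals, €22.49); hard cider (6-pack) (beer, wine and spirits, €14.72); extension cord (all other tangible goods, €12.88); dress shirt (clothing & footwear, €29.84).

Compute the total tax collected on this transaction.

€28.77

T-shirt €10.87: clothing & footwear, under €50.00 → 2% → €0.2174
Rain jacket €147.10: clothing & footwear, €50.00 or more → 8% → €11.768
Wall clock €26.31: all other tangible goods → 9.5% → €2.49945
Snow pants €74.62: clothing & footwear, €50.00 or more → 8% → €5.9696
Spiral notebook €6.95: all other tangible goods → 9.5% → €0.66025
Hoodie €42.38: clothing & footwear, under €50.00 → 2% → €0.8476
Dish soap €6.44: all other tangible goods → 9.5% → €0.6118
Bottle of merlot €16.97: beer, wine and spirits → 7.25% → €1.230325
Hardcover biography €22.49: books and periodicals → 9.25% → €2.080325
Hard cider (6-pack) €14.72: beer, wine and spirits → 7.25% → €1.0672
Extension cord €12.88: all other tangible goods → 9.5% → €1.2236
Dress shirt €29.84: clothing & footwear, under €50.00 → 2% → €0.5968
Unrounded tax sum = €28.77235 → €28.77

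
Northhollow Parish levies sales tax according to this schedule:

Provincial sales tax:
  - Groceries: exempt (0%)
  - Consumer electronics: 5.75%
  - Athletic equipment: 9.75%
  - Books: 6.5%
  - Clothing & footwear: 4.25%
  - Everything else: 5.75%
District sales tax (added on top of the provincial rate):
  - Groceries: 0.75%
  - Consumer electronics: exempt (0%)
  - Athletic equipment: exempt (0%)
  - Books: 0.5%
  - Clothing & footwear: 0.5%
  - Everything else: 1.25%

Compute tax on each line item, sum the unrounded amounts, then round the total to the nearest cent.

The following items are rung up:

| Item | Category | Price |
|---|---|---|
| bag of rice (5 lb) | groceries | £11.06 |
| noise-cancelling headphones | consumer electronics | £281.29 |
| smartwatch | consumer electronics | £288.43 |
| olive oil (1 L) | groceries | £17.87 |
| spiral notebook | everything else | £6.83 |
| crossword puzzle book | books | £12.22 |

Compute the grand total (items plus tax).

£652.01

Bag of rice (5 lb) £11.06: groceries → 0% + 0.75% district = 0.75% → £0.08295
Noise-cancelling headphones £281.29: consumer electronics → 5.75% + 0% district = 5.75% → £16.174175
Smartwatch £288.43: consumer electronics → 5.75% + 0% district = 5.75% → £16.584725
Olive oil (1 L) £17.87: groceries → 0% + 0.75% district = 0.75% → £0.134025
Spiral notebook £6.83: everything else → 5.75% + 1.25% district = 7% → £0.4781
Crossword puzzle book £12.22: books → 6.5% + 0.5% district = 7% → £0.8554
Subtotal = £617.70; unrounded tax = £34.309375 → £34.31; total due = £652.01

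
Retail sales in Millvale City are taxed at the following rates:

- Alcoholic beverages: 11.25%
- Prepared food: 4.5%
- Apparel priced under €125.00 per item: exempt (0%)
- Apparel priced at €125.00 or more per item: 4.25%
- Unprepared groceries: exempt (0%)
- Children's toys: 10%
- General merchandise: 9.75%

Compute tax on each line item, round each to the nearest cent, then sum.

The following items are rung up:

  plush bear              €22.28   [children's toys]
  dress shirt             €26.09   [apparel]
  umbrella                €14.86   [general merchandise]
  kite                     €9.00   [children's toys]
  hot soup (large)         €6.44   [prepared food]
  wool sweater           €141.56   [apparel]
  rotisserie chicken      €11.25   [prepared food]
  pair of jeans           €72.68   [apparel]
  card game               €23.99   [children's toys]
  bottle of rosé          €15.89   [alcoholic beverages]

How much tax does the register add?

€15.59

Plush bear €22.28: children's toys → 10% → €2.23
Dress shirt €26.09: apparel, under €125.00 → 0% → €0.00
Umbrella €14.86: general merchandise → 9.75% → €1.45
Kite €9.00: children's toys → 10% → €0.90
Hot soup (large) €6.44: prepared food → 4.5% → €0.29
Wool sweater €141.56: apparel, €125.00 or more → 4.25% → €6.02
Rotisserie chicken €11.25: prepared food → 4.5% → €0.51
Pair of jeans €72.68: apparel, under €125.00 → 0% → €0.00
Card game €23.99: children's toys → 10% → €2.40
Bottle of rosé €15.89: alcoholic beverages → 11.25% → €1.79
Total tax = €2.23 + €1.45 + €0.90 + €0.29 + €6.02 + €0.51 + €2.40 + €1.79 = €15.59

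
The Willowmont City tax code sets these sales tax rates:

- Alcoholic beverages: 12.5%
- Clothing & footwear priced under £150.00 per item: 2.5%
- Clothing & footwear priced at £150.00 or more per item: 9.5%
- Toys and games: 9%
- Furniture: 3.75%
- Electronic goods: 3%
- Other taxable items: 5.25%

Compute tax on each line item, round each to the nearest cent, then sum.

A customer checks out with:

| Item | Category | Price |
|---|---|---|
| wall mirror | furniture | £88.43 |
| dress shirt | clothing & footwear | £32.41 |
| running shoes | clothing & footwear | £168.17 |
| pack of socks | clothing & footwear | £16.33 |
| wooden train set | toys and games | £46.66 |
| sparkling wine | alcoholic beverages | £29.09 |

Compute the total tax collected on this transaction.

Wall mirror £88.43: furniture → 3.75% → £3.32
Dress shirt £32.41: clothing & footwear, under £150.00 → 2.5% → £0.81
Running shoes £168.17: clothing & footwear, £150.00 or more → 9.5% → £15.98
Pack of socks £16.33: clothing & footwear, under £150.00 → 2.5% → £0.41
Wooden train set £46.66: toys and games → 9% → £4.20
Sparkling wine £29.09: alcoholic beverages → 12.5% → £3.64
Total tax = £3.32 + £0.81 + £15.98 + £0.41 + £4.20 + £3.64 = £28.36

£28.36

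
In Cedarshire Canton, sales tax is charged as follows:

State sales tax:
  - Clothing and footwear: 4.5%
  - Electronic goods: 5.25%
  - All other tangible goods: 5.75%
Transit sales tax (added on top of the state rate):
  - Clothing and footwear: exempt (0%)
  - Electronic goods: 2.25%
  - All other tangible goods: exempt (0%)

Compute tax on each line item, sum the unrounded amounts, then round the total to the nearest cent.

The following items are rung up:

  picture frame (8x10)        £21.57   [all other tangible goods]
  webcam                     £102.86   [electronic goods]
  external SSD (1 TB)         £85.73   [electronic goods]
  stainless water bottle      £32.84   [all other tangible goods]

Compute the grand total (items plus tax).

£260.27

Picture frame (8x10) £21.57: all other tangible goods → 5.75% + 0% transit = 5.75% → £1.240275
Webcam £102.86: electronic goods → 5.25% + 2.25% transit = 7.5% → £7.7145
External SSD (1 TB) £85.73: electronic goods → 5.25% + 2.25% transit = 7.5% → £6.42975
Stainless water bottle £32.84: all other tangible goods → 5.75% + 0% transit = 5.75% → £1.8883
Subtotal = £243.00; unrounded tax = £17.272825 → £17.27; total due = £260.27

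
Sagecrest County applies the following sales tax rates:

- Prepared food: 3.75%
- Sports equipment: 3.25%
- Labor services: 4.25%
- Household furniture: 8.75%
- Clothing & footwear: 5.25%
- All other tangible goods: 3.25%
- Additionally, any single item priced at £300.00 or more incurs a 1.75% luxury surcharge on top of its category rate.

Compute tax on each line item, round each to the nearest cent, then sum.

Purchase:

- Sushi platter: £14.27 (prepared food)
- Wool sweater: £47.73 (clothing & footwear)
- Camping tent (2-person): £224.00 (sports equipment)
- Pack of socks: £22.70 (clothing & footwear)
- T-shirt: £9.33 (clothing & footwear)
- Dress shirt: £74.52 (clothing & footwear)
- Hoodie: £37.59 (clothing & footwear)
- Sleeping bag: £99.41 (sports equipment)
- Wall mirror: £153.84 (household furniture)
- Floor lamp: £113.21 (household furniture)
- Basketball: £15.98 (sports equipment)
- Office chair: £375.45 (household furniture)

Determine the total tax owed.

Sushi platter £14.27: prepared food → 3.75% → £0.54
Wool sweater £47.73: clothing & footwear → 5.25% → £2.51
Camping tent (2-person) £224.00: sports equipment → 3.25% → £7.28
Pack of socks £22.70: clothing & footwear → 5.25% → £1.19
T-shirt £9.33: clothing & footwear → 5.25% → £0.49
Dress shirt £74.52: clothing & footwear → 5.25% → £3.91
Hoodie £37.59: clothing & footwear → 5.25% → £1.97
Sleeping bag £99.41: sports equipment → 3.25% → £3.23
Wall mirror £153.84: household furniture → 8.75% → £13.46
Floor lamp £113.21: household furniture → 8.75% → £9.91
Basketball £15.98: sports equipment → 3.25% → £0.52
Office chair £375.45: household furniture → 8.75% + 1.75% surcharge = 10.5% → £39.42
Total tax = £0.54 + £2.51 + £7.28 + £1.19 + £0.49 + £3.91 + £1.97 + £3.23 + £13.46 + £9.91 + £0.52 + £39.42 = £84.43

£84.43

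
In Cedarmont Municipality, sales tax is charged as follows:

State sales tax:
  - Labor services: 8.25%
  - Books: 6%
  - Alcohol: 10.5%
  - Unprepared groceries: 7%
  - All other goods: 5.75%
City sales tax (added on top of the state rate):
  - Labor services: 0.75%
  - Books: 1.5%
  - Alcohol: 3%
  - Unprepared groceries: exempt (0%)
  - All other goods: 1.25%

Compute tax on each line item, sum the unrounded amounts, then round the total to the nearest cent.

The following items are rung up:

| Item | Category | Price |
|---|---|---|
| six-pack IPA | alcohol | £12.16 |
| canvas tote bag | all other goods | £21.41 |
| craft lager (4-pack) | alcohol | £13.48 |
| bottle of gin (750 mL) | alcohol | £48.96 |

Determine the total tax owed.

£11.57

Six-pack IPA £12.16: alcohol → 10.5% + 3% city = 13.5% → £1.6416
Canvas tote bag £21.41: all other goods → 5.75% + 1.25% city = 7% → £1.4987
Craft lager (4-pack) £13.48: alcohol → 10.5% + 3% city = 13.5% → £1.8198
Bottle of gin (750 mL) £48.96: alcohol → 10.5% + 3% city = 13.5% → £6.6096
Unrounded tax sum = £11.5697 → £11.57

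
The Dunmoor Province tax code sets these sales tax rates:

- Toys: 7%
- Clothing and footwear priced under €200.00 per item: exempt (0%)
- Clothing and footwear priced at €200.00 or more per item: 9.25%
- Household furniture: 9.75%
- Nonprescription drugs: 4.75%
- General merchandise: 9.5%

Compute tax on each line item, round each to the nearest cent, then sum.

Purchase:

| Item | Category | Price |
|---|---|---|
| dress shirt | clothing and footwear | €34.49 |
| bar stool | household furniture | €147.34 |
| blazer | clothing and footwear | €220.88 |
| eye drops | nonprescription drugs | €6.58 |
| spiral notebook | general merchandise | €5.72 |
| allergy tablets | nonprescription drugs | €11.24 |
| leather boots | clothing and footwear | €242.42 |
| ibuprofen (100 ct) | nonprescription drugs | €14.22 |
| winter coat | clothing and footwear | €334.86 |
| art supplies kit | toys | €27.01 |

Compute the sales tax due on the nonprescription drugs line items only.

Eye drops €6.58: nonprescription drugs → 4.75% → €0.31
Allergy tablets €11.24: nonprescription drugs → 4.75% → €0.53
Ibuprofen (100 ct) €14.22: nonprescription drugs → 4.75% → €0.68
Tax on nonprescription drugs = €0.31 + €0.53 + €0.68 = €1.52

€1.52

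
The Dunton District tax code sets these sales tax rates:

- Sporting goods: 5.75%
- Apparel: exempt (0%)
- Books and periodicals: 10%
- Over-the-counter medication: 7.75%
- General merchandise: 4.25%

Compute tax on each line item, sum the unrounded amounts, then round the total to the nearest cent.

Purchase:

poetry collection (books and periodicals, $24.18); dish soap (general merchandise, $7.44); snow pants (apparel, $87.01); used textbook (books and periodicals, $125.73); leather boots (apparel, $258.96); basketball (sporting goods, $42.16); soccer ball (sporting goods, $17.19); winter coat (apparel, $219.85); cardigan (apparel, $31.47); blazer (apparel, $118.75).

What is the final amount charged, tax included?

$951.46

Poetry collection $24.18: books and periodicals → 10% → $2.418
Dish soap $7.44: general merchandise → 4.25% → $0.3162
Snow pants $87.01: apparel → 0% → $0.00
Used textbook $125.73: books and periodicals → 10% → $12.573
Leather boots $258.96: apparel → 0% → $0.00
Basketball $42.16: sporting goods → 5.75% → $2.4242
Soccer ball $17.19: sporting goods → 5.75% → $0.988425
Winter coat $219.85: apparel → 0% → $0.00
Cardigan $31.47: apparel → 0% → $0.00
Blazer $118.75: apparel → 0% → $0.00
Subtotal = $932.74; unrounded tax = $18.719825 → $18.72; total due = $951.46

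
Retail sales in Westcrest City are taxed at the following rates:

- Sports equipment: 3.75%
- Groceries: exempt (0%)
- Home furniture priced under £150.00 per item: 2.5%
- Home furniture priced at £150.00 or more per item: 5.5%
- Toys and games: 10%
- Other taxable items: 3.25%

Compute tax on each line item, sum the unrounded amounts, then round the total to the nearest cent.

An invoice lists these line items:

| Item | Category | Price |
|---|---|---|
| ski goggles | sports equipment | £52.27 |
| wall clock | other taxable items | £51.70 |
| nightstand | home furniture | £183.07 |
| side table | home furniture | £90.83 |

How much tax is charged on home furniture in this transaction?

£12.34

Nightstand £183.07: home furniture, £150.00 or more → 5.5% → £10.06885
Side table £90.83: home furniture, under £150.00 → 2.5% → £2.27075
Tax on home furniture: unrounded sum = £12.3396 → £12.34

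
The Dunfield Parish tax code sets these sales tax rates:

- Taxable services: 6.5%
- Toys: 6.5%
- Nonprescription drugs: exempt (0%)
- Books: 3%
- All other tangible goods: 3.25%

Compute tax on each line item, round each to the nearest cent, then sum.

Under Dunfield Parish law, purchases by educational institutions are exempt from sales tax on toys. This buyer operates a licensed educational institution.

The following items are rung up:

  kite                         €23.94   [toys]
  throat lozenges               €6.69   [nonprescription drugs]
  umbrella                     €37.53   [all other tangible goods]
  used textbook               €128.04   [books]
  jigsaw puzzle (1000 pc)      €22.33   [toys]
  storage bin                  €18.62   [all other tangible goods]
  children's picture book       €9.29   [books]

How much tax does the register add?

Kite €23.94: toys, buyer-exempt → 0% → €0.00
Throat lozenges €6.69: nonprescription drugs → 0% → €0.00
Umbrella €37.53: all other tangible goods → 3.25% → €1.22
Used textbook €128.04: books → 3% → €3.84
Jigsaw puzzle (1000 pc) €22.33: toys, buyer-exempt → 0% → €0.00
Storage bin €18.62: all other tangible goods → 3.25% → €0.61
Children's picture book €9.29: books → 3% → €0.28
Total tax = €1.22 + €3.84 + €0.61 + €0.28 = €5.95

€5.95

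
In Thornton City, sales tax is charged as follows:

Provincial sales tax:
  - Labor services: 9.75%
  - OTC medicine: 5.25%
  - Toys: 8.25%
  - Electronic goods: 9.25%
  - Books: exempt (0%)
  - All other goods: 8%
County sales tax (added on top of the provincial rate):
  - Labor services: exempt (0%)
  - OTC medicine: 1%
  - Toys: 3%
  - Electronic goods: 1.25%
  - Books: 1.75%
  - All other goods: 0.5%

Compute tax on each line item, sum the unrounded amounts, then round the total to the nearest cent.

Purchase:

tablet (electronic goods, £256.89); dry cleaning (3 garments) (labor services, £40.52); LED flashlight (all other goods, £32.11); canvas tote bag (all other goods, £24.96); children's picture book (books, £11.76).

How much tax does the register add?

£35.98

Tablet £256.89: electronic goods → 9.25% + 1.25% county = 10.5% → £26.97345
Dry cleaning (3 garments) £40.52: labor services → 9.75% + 0% county = 9.75% → £3.9507
LED flashlight £32.11: all other goods → 8% + 0.5% county = 8.5% → £2.72935
Canvas tote bag £24.96: all other goods → 8% + 0.5% county = 8.5% → £2.1216
Children's picture book £11.76: books → 0% + 1.75% county = 1.75% → £0.2058
Unrounded tax sum = £35.9809 → £35.98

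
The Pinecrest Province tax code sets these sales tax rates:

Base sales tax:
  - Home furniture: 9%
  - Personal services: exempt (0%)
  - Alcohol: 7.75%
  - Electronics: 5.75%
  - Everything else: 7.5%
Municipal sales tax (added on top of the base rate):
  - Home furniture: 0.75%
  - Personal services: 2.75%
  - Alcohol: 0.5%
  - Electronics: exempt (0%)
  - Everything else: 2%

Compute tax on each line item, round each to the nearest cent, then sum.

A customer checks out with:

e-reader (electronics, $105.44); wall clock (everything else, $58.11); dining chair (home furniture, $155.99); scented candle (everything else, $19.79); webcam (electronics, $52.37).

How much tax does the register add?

E-reader $105.44: electronics → 5.75% + 0% municipal = 5.75% → $6.06
Wall clock $58.11: everything else → 7.5% + 2% municipal = 9.5% → $5.52
Dining chair $155.99: home furniture → 9% + 0.75% municipal = 9.75% → $15.21
Scented candle $19.79: everything else → 7.5% + 2% municipal = 9.5% → $1.88
Webcam $52.37: electronics → 5.75% + 0% municipal = 5.75% → $3.01
Total tax = $6.06 + $5.52 + $15.21 + $1.88 + $3.01 = $31.68

$31.68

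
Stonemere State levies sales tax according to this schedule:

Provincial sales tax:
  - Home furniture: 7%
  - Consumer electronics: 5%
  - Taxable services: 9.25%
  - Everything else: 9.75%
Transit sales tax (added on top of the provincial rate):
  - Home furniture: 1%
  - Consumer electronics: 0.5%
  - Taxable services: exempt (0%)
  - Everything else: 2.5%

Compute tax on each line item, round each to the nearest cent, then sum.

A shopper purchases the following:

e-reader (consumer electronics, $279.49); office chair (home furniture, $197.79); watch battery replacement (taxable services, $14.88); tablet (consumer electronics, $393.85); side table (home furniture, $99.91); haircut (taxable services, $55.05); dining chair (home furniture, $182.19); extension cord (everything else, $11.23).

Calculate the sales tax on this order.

$83.27

E-reader $279.49: consumer electronics → 5% + 0.5% transit = 5.5% → $15.37
Office chair $197.79: home furniture → 7% + 1% transit = 8% → $15.82
Watch battery replacement $14.88: taxable services → 9.25% + 0% transit = 9.25% → $1.38
Tablet $393.85: consumer electronics → 5% + 0.5% transit = 5.5% → $21.66
Side table $99.91: home furniture → 7% + 1% transit = 8% → $7.99
Haircut $55.05: taxable services → 9.25% + 0% transit = 9.25% → $5.09
Dining chair $182.19: home furniture → 7% + 1% transit = 8% → $14.58
Extension cord $11.23: everything else → 9.75% + 2.5% transit = 12.25% → $1.38
Total tax = $15.37 + $15.82 + $1.38 + $21.66 + $7.99 + $5.09 + $14.58 + $1.38 = $83.27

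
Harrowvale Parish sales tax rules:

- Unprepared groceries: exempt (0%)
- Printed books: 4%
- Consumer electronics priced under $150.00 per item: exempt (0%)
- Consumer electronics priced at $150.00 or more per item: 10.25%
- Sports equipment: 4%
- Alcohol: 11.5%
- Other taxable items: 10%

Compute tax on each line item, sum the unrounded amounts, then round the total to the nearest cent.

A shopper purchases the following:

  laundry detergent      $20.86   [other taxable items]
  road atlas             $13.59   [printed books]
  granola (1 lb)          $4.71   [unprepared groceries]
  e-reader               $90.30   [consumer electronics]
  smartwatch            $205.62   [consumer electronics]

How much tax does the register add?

$23.71

Laundry detergent $20.86: other taxable items → 10% → $2.086
Road atlas $13.59: printed books → 4% → $0.5436
Granola (1 lb) $4.71: unprepared groceries → 0% → $0.00
E-reader $90.30: consumer electronics, under $150.00 → 0% → $0.00
Smartwatch $205.62: consumer electronics, $150.00 or more → 10.25% → $21.07605
Unrounded tax sum = $23.70565 → $23.71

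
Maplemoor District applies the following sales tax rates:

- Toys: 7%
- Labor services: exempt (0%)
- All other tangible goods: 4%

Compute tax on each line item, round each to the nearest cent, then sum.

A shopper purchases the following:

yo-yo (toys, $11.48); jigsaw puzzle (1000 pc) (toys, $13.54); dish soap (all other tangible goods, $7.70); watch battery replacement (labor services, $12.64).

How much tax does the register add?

$2.06

Yo-yo $11.48: toys → 7% → $0.80
Jigsaw puzzle (1000 pc) $13.54: toys → 7% → $0.95
Dish soap $7.70: all other tangible goods → 4% → $0.31
Watch battery replacement $12.64: labor services → 0% → $0.00
Total tax = $0.80 + $0.95 + $0.31 = $2.06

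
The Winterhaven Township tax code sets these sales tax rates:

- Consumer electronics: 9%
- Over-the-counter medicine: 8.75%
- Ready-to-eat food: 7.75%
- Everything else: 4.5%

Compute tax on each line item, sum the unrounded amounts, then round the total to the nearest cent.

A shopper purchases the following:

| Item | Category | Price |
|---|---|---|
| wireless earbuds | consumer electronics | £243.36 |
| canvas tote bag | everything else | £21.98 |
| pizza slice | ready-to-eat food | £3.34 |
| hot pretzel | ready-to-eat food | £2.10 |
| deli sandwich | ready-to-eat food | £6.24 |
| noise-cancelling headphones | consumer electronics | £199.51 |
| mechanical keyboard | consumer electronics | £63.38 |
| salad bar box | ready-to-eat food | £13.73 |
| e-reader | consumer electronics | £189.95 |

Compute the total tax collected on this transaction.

Wireless earbuds £243.36: consumer electronics → 9% → £21.9024
Canvas tote bag £21.98: everything else → 4.5% → £0.9891
Pizza slice £3.34: ready-to-eat food → 7.75% → £0.25885
Hot pretzel £2.10: ready-to-eat food → 7.75% → £0.16275
Deli sandwich £6.24: ready-to-eat food → 7.75% → £0.4836
Noise-cancelling headphones £199.51: consumer electronics → 9% → £17.9559
Mechanical keyboard £63.38: consumer electronics → 9% → £5.7042
Salad bar box £13.73: ready-to-eat food → 7.75% → £1.064075
E-reader £189.95: consumer electronics → 9% → £17.0955
Unrounded tax sum = £65.616375 → £65.62

£65.62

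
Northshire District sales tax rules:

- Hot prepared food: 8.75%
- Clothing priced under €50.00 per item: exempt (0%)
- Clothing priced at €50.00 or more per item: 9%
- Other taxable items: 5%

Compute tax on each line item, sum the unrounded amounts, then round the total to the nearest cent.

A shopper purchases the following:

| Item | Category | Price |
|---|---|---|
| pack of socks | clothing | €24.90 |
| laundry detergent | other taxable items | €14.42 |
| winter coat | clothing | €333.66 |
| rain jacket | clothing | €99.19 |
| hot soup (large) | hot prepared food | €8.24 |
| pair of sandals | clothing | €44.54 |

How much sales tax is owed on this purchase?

Pack of socks €24.90: clothing, under €50.00 → 0% → €0.00
Laundry detergent €14.42: other taxable items → 5% → €0.721
Winter coat €333.66: clothing, €50.00 or more → 9% → €30.0294
Rain jacket €99.19: clothing, €50.00 or more → 9% → €8.9271
Hot soup (large) €8.24: hot prepared food → 8.75% → €0.721
Pair of sandals €44.54: clothing, under €50.00 → 0% → €0.00
Unrounded tax sum = €40.3985 → €40.40

€40.40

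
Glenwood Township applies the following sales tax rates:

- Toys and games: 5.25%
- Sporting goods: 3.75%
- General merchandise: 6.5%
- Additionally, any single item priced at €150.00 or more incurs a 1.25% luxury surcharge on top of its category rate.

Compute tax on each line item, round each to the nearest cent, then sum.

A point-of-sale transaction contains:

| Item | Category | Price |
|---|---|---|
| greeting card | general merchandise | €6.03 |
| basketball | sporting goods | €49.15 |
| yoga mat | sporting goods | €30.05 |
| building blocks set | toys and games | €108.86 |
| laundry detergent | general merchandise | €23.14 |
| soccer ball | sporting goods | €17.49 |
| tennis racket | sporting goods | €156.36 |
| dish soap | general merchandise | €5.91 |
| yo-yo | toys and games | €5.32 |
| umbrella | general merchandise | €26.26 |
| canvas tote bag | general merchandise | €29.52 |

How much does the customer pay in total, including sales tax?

€481.44

Greeting card €6.03: general merchandise → 6.5% → €0.39
Basketball €49.15: sporting goods → 3.75% → €1.84
Yoga mat €30.05: sporting goods → 3.75% → €1.13
Building blocks set €108.86: toys and games → 5.25% → €5.72
Laundry detergent €23.14: general merchandise → 6.5% → €1.50
Soccer ball €17.49: sporting goods → 3.75% → €0.66
Tennis racket €156.36: sporting goods → 3.75% + 1.25% surcharge = 5% → €7.82
Dish soap €5.91: general merchandise → 6.5% → €0.38
Yo-yo €5.32: toys and games → 5.25% → €0.28
Umbrella €26.26: general merchandise → 6.5% → €1.71
Canvas tote bag €29.52: general merchandise → 6.5% → €1.92
Subtotal = €458.09; tax = €23.35; total due = €481.44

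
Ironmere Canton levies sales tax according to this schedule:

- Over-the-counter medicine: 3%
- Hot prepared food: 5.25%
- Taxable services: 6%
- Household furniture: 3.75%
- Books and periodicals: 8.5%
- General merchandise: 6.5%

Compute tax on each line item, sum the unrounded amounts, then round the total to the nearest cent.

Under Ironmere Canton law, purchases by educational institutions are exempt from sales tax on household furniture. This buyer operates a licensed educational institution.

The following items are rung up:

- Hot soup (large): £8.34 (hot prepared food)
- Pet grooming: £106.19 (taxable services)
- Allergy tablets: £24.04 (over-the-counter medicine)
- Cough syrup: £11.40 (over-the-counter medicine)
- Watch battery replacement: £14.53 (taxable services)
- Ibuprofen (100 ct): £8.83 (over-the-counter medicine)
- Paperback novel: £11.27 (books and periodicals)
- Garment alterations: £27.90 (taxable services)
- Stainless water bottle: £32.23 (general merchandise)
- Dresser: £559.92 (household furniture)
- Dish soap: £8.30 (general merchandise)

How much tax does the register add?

£14.28

Hot soup (large) £8.34: hot prepared food → 5.25% → £0.43785
Pet grooming £106.19: taxable services → 6% → £6.3714
Allergy tablets £24.04: over-the-counter medicine → 3% → £0.7212
Cough syrup £11.40: over-the-counter medicine → 3% → £0.342
Watch battery replacement £14.53: taxable services → 6% → £0.8718
Ibuprofen (100 ct) £8.83: over-the-counter medicine → 3% → £0.2649
Paperback novel £11.27: books and periodicals → 8.5% → £0.95795
Garment alterations £27.90: taxable services → 6% → £1.674
Stainless water bottle £32.23: general merchandise → 6.5% → £2.09495
Dresser £559.92: household furniture, buyer-exempt → 0% → £0.00
Dish soap £8.30: general merchandise → 6.5% → £0.5395
Unrounded tax sum = £14.27555 → £14.28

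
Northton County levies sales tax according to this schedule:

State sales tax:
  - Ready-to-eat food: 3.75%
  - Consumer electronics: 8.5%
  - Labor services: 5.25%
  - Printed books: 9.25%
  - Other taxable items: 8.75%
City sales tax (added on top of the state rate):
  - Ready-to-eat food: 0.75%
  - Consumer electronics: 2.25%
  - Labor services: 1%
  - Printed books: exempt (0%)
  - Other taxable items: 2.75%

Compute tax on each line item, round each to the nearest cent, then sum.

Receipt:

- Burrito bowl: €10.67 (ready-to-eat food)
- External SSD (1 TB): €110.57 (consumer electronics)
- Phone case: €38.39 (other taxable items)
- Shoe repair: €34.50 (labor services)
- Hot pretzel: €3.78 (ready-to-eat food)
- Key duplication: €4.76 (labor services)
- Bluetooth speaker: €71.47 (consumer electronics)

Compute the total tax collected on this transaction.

€27.09

Burrito bowl €10.67: ready-to-eat food → 3.75% + 0.75% city = 4.5% → €0.48
External SSD (1 TB) €110.57: consumer electronics → 8.5% + 2.25% city = 10.75% → €11.89
Phone case €38.39: other taxable items → 8.75% + 2.75% city = 11.5% → €4.41
Shoe repair €34.50: labor services → 5.25% + 1% city = 6.25% → €2.16
Hot pretzel €3.78: ready-to-eat food → 3.75% + 0.75% city = 4.5% → €0.17
Key duplication €4.76: labor services → 5.25% + 1% city = 6.25% → €0.30
Bluetooth speaker €71.47: consumer electronics → 8.5% + 2.25% city = 10.75% → €7.68
Total tax = €0.48 + €11.89 + €4.41 + €2.16 + €0.17 + €0.30 + €7.68 = €27.09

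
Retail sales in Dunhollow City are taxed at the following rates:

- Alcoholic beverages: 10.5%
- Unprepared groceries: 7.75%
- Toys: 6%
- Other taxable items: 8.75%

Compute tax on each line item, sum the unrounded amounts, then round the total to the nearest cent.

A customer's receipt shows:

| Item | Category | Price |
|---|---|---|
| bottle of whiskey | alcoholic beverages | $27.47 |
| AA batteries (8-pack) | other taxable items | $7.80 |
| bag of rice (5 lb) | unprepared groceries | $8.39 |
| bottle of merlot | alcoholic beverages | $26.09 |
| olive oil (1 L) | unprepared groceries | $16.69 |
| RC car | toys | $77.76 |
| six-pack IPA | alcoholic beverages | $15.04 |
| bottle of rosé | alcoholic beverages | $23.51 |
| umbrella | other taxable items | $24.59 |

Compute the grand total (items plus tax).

$246.45

Bottle of whiskey $27.47: alcoholic beverages → 10.5% → $2.88435
AA batteries (8-pack) $7.80: other taxable items → 8.75% → $0.6825
Bag of rice (5 lb) $8.39: unprepared groceries → 7.75% → $0.650225
Bottle of merlot $26.09: alcoholic beverages → 10.5% → $2.73945
Olive oil (1 L) $16.69: unprepared groceries → 7.75% → $1.293475
RC car $77.76: toys → 6% → $4.6656
Six-pack IPA $15.04: alcoholic beverages → 10.5% → $1.5792
Bottle of rosé $23.51: alcoholic beverages → 10.5% → $2.46855
Umbrella $24.59: other taxable items → 8.75% → $2.151625
Subtotal = $227.34; unrounded tax = $19.114975 → $19.11; total due = $246.45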